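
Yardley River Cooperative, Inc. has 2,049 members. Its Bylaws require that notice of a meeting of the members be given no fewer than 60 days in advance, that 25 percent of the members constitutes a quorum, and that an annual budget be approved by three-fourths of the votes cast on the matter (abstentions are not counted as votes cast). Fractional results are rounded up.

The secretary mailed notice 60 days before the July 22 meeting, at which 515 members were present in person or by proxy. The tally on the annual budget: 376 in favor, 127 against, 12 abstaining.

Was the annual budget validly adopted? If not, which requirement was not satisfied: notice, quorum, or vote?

Invalid — vote requirement not satisfied.

Notice: 60 days given; 60 required. Satisfied.
Quorum: 25% of 2,049 = 512.25, rounded up to 513; 515 present. Satisfied.
Vote: requires three-fourths of the votes cast (515 − 12 abstaining = 503); 3/4 of 503 = 377.25, rounded up to 378, so 378 needed; 376 in favor. Not satisfied.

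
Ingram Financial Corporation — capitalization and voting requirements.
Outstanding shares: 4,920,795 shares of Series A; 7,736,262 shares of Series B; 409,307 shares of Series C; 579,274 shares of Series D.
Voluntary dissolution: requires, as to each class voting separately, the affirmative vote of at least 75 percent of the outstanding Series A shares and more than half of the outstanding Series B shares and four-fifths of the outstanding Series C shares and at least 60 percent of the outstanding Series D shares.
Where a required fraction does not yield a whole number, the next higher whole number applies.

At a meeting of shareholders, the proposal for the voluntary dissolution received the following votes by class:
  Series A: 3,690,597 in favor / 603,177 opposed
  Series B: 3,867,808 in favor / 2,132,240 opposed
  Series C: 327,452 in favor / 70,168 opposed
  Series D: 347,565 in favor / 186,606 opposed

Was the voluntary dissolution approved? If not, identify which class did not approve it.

Not approved — the Series B shares did not give the required vote.

Series A: 3/4 of 4920795 = 3690596.25, rounded up to 3690597; 3,690,597 required, 3,690,597 in favor — approved.
Series B: a majority of 7736262 is 3868132; 3,868,132 required, 3,867,808 in favor — not approved.
Series C: 4/5 of 409307 = 327445.60, rounded up to 327446; 327,446 required, 327,452 in favor — approved.
Series D: 3/5 of 579274 = 347564.40, rounded up to 347565; 347,565 required, 347,565 in favor — approved.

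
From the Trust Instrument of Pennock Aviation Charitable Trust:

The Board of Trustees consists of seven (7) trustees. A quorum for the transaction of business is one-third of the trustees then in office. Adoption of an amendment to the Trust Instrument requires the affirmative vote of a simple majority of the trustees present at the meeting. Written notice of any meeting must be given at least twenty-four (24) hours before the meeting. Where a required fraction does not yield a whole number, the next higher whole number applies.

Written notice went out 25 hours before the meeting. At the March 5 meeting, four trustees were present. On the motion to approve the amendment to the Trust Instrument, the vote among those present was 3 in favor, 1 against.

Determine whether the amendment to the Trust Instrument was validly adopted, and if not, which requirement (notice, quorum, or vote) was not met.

Valid — all requirements satisfied.

Notice: 25 hours given; 24 required (25 ≥ 24). Satisfied.
Quorum: 4 present; quorum is 3. Satisfied.
Vote: the amendment to the Trust Instrument requires a majority of the trustees present (4). A majority of 4 is 3, so 3 affirmative votes are needed; 3 voted in favor. Satisfied.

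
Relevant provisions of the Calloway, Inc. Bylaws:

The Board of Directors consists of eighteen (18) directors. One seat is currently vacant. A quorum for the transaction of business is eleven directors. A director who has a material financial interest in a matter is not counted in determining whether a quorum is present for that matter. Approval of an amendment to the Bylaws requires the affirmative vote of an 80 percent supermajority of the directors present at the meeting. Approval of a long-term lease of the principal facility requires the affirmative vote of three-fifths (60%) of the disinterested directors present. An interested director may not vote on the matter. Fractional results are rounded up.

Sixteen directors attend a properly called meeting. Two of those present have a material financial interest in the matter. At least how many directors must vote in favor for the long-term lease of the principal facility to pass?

9

The long-term lease of the principal facility requires three-fifths of the disinterested directors present (16 − 2 = 14).
3/5 of 14 = 8.40, rounded up to 9.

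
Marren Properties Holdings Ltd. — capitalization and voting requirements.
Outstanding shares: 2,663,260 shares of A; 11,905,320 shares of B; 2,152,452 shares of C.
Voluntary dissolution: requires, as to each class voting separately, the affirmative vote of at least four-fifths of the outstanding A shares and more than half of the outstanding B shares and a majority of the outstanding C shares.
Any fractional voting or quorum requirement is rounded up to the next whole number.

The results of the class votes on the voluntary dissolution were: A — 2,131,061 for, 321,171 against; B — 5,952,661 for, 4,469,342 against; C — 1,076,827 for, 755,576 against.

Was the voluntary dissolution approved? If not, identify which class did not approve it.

Approved — every class gave the required vote.

A: 4/5 of 2663260 = 2130608; 2,130,608 required, 2,131,061 in favor — approved.
B: a majority of 11905320 is 5952661; 5,952,661 required, 5,952,661 in favor — approved.
C: a majority of 2152452 is 1076227; 1,076,227 required, 1,076,827 in favor — approved.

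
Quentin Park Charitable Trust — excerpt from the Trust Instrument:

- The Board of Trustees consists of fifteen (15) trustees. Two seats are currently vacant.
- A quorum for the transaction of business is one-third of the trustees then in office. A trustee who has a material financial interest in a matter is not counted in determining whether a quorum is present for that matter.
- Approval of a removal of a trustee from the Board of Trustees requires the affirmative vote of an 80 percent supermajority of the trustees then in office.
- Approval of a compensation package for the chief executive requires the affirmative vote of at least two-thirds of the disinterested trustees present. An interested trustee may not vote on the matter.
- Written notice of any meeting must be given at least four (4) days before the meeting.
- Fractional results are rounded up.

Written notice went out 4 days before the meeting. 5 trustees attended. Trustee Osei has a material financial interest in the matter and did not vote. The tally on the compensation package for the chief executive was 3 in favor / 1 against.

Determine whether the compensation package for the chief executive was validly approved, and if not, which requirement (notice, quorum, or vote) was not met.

Notice: 4 days given; 4 required (4 ≥ 4). Satisfied.
Quorum: 5 present, but the 1 interested trustee does not count, leaving 4. Quorum is 5. Not satisfied.
Vote: the compensation package for the chief executive requires two-thirds of the disinterested trustees present (5 − 1 = 4). 2/3 of 4 = 2.67, rounded up to 3, so 3 affirmative votes are needed; 3 voted in favor. Satisfied. (Moot — without a quorum no business can be validly transacted.)

Invalid — quorum requirement not satisfied.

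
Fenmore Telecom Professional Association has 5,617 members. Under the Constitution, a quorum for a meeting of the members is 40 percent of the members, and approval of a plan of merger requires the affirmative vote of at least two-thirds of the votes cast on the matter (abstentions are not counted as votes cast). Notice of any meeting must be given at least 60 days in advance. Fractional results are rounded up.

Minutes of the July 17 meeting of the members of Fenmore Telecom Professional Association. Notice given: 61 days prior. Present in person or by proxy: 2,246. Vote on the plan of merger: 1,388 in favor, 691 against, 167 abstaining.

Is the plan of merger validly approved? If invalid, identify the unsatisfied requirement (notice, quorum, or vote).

Invalid — quorum requirement not satisfied.

Notice: 61 days given; 60 required. Satisfied.
Quorum: 40% of 5,617 = 2,246.80, rounded up to 2,247; 2,246 present. Not satisfied.
Vote: requires two-thirds of the votes cast (2,246 − 167 abstaining = 2,079); 2/3 of 2079 = 1386, so 1,386 needed; 1,388 in favor. Satisfied.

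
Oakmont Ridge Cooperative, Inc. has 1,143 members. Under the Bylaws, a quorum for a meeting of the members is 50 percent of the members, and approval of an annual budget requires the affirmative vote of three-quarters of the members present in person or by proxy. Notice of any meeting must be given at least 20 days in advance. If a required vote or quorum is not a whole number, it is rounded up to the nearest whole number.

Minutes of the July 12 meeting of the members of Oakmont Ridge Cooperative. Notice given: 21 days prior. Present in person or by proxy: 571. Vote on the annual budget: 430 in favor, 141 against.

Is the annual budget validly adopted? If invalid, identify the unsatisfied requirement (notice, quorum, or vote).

Notice: 21 days given; 20 required. Satisfied.
Quorum: 50% of 1,143 = 571.50, rounded up to 572; 571 present. Not satisfied.
Vote: requires three-fourths of those present (571); 3/4 of 571 = 428.25, rounded up to 429, so 429 needed; 430 in favor. Satisfied.

Invalid — quorum requirement not satisfied.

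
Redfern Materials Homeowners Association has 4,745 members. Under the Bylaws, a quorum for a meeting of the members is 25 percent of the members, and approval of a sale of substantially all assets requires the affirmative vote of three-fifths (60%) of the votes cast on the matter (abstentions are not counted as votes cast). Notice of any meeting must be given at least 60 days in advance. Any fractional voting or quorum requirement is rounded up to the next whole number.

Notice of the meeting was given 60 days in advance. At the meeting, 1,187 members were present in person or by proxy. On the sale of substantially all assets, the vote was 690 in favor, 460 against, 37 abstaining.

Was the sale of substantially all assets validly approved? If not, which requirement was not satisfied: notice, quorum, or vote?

Notice: 60 days given; 60 required. Satisfied.
Quorum: 25% of 4,745 = 1,186.25, rounded up to 1,187; 1,187 present. Satisfied.
Vote: requires three-fifths of the votes cast (1,187 − 37 abstaining = 1,150); 3/5 of 1150 = 690, so 690 needed; 690 in favor. Satisfied.

Valid — all requirements satisfied.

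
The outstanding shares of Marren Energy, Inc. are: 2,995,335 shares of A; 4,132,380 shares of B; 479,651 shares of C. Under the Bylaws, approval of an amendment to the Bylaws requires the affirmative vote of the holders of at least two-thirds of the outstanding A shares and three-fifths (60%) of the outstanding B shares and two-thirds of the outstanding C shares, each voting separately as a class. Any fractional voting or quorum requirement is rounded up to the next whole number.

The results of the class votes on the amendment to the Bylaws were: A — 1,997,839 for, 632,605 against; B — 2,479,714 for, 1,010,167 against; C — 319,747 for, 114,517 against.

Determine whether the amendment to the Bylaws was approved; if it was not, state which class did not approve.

A: 2/3 of 2995335 = 1996890; 1,996,890 required, 1,997,839 in favor — approved.
B: 3/5 of 4132380 = 2479428; 2,479,428 required, 2,479,714 in favor — approved.
C: 2/3 of 479651 = 319767.33, rounded up to 319768; 319,768 required, 319,747 in favor — not approved.

Not approved — the C shares did not give the required vote.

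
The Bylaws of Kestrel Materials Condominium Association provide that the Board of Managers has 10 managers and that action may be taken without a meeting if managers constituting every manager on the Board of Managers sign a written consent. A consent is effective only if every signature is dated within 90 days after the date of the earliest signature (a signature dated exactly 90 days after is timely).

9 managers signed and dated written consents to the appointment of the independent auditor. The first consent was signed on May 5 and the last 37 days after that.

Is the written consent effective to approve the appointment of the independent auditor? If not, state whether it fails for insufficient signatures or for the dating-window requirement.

Signatures required: the unanimous vote of 10 — unanimous means all 10, so 10 needed; 9 signed. Insufficient.
Dating window: the latest signature is 37 days after the earliest; the limit is 90 days. Within the window.

Not effective — insufficient signatures.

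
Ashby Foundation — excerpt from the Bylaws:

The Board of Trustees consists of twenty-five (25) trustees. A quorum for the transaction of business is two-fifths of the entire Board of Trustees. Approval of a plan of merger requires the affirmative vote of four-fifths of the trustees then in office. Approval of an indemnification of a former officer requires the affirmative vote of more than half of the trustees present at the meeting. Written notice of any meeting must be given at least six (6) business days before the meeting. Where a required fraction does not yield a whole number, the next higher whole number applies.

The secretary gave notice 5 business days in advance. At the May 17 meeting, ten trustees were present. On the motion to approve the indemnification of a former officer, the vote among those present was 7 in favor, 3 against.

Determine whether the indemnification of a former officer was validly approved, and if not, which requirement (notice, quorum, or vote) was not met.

Invalid — notice requirement not satisfied.

Notice: 5 business days given; 6 required (5 < 6). Not satisfied.
Quorum: 10 present; quorum is 10. Satisfied.
Vote: the indemnification of a former officer requires a majority of the trustees present (10). A majority of 10 is 6, so 6 affirmative votes are needed; 7 voted in favor. Satisfied.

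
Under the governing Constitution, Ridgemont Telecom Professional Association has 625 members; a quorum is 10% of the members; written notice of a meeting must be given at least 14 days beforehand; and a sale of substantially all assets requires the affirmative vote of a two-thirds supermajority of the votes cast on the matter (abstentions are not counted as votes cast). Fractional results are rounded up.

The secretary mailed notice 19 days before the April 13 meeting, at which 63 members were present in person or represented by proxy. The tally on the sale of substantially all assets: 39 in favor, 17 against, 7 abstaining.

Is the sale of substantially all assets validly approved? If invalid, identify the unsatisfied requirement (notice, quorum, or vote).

Valid — all requirements satisfied.

Notice: 19 days given; 14 required. Satisfied.
Quorum: 10% of 625 = 62.50, rounded up to 63; 63 present. Satisfied.
Vote: requires two-thirds of the votes cast (63 − 7 abstaining = 56); 2/3 of 56 = 37.33, rounded up to 38, so 38 needed; 39 in favor. Satisfied.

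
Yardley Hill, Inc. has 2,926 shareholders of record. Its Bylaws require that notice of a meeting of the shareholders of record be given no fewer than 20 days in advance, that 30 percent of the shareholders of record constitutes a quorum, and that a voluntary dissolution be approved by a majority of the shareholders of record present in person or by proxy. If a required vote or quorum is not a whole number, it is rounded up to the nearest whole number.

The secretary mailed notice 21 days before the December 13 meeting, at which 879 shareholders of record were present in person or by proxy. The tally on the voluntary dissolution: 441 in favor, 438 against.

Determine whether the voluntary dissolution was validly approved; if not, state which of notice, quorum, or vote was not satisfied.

Valid — all requirements satisfied.

Notice: 21 days given; 20 required. Satisfied.
Quorum: 30% of 2,926 = 877.80, rounded up to 878; 879 present. Satisfied.
Vote: requires a majority of those present (879); a majority of 879 is 440, so 440 needed; 441 in favor. Satisfied.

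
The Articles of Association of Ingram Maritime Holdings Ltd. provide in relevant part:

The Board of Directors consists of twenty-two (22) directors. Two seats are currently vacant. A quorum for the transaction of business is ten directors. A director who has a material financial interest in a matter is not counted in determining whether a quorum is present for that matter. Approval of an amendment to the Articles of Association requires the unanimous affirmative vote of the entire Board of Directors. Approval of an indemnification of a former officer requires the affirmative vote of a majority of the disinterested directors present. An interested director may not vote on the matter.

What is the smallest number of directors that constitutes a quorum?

10

The quorum is fixed at 10.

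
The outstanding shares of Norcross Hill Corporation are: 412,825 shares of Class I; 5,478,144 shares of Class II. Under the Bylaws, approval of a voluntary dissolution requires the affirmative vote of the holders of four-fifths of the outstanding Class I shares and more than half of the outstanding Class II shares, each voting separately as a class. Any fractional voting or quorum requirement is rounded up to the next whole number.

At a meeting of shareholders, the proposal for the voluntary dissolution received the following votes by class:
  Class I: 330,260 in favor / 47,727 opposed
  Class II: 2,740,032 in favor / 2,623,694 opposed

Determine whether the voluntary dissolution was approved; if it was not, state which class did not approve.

Class I: 4/5 of 412825 = 330260; 330,260 required, 330,260 in favor — approved.
Class II: a majority of 5478144 is 2739073; 2,739,073 required, 2,740,032 in favor — approved.

Approved — every class gave the required vote.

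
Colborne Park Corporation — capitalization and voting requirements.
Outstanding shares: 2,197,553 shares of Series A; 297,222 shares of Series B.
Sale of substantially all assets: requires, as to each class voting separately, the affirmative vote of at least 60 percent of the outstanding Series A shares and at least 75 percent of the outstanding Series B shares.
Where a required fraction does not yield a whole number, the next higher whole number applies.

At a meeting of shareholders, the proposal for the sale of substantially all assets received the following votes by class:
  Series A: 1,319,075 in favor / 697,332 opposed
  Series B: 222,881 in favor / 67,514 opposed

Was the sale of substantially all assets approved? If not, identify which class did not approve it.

Series A: 3/5 of 2197553 = 1318531.80, rounded up to 1318532; 1,318,532 required, 1,319,075 in favor — approved.
Series B: 3/4 of 297222 = 222916.50, rounded up to 222917; 222,917 required, 222,881 in favor — not approved.

Not approved — the Series B shares did not give the required vote.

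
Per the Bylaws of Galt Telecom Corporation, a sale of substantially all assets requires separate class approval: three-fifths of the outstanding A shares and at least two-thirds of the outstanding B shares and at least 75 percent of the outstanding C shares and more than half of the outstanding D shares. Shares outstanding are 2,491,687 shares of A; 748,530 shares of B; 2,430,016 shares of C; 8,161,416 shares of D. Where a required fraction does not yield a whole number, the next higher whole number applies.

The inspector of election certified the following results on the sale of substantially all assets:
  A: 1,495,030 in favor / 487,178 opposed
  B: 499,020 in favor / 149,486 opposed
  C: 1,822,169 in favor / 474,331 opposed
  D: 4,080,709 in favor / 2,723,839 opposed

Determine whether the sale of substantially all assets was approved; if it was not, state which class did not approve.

Not approved — the C shares did not give the required vote.

A: 3/5 of 2491687 = 1495012.20, rounded up to 1495013; 1,495,013 required, 1,495,030 in favor — approved.
B: 2/3 of 748530 = 499020; 499,020 required, 499,020 in favor — approved.
C: 3/4 of 2430016 = 1822512; 1,822,512 required, 1,822,169 in favor — not approved.
D: a majority of 8161416 is 4080709; 4,080,709 required, 4,080,709 in favor — approved.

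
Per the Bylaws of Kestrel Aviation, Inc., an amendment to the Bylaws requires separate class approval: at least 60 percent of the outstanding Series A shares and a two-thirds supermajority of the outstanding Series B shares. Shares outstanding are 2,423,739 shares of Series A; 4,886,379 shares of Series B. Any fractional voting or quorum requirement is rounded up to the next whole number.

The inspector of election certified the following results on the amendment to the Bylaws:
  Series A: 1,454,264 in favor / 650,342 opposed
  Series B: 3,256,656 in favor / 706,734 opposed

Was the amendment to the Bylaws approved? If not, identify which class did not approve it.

Series A: 3/5 of 2423739 = 1454243.40, rounded up to 1454244; 1,454,244 required, 1,454,264 in favor — approved.
Series B: 2/3 of 4886379 = 3257586; 3,257,586 required, 3,256,656 in favor — not approved.

Not approved — the Series B shares did not give the required vote.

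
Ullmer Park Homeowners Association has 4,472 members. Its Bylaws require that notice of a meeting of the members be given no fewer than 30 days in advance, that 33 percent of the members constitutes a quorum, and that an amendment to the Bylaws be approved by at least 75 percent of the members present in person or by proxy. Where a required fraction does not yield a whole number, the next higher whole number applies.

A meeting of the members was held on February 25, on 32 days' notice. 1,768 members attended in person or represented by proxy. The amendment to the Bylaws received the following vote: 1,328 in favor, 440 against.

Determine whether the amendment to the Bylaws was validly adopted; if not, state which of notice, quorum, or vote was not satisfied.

Valid — all requirements satisfied.

Notice: 32 days given; 30 required. Satisfied.
Quorum: 33% of 4,472 = 1,475.76, rounded up to 1,476; 1,768 present. Satisfied.
Vote: requires three-fourths of those present (1,768); 3/4 of 1768 = 1326, so 1,326 needed; 1,328 in favor. Satisfied.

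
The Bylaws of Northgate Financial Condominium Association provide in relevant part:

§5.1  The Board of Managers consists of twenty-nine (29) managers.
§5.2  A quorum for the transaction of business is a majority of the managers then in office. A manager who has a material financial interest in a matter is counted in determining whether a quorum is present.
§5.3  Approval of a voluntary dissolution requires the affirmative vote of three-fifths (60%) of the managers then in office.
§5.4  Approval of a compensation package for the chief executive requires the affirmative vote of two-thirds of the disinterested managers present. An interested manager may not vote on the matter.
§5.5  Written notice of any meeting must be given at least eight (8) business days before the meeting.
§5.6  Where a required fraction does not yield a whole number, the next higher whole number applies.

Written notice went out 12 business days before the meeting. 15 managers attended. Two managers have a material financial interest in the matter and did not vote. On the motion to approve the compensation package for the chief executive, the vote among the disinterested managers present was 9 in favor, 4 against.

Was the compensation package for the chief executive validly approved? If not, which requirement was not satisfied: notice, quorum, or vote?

Notice: 12 business days given; 8 required (12 ≥ 8). Satisfied.
Quorum: 15 present (interested managers count toward quorum); quorum is 15. Satisfied.
Vote: the compensation package for the chief executive requires two-thirds of the disinterested managers present (15 − 2 = 13). 2/3 of 13 = 8.67, rounded up to 9, so 9 affirmative votes are needed; 9 voted in favor. Satisfied.

Valid — all requirements satisfied.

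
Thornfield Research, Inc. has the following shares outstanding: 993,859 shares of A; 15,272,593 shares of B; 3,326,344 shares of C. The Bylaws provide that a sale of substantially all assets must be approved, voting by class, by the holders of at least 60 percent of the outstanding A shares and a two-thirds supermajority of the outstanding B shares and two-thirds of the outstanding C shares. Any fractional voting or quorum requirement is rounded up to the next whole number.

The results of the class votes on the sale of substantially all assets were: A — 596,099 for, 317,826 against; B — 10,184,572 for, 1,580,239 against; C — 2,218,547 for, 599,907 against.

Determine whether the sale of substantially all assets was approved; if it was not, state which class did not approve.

Not approved — the A shares did not give the required vote.

A: 3/5 of 993859 = 596315.40, rounded up to 596316; 596,316 required, 596,099 in favor — not approved.
B: 2/3 of 15272593 = 10181728.67, rounded up to 10181729; 10,181,729 required, 10,184,572 in favor — approved.
C: 2/3 of 3326344 = 2217562.67, rounded up to 2217563; 2,217,563 required, 2,218,547 in favor — approved.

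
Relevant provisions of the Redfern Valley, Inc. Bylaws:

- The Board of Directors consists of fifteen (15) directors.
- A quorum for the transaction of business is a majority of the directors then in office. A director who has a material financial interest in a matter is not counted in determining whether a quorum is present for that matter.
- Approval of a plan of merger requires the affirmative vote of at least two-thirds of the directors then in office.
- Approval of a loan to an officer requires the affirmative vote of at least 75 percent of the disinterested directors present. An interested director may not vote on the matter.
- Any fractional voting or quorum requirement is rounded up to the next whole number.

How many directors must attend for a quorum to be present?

A majority of 15 is 8.

8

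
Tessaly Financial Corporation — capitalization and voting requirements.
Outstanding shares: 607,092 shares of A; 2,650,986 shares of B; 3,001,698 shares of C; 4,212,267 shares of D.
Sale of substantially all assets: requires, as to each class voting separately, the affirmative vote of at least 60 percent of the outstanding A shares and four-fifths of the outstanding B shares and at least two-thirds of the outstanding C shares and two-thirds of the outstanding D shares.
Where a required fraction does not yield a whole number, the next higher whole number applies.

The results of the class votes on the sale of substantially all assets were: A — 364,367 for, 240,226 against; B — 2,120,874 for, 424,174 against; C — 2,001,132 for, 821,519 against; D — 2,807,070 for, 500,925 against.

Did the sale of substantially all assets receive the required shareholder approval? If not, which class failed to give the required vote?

A: 3/5 of 607092 = 364255.20, rounded up to 364256; 364,256 required, 364,367 in favor — approved.
B: 4/5 of 2650986 = 2120788.80, rounded up to 2120789; 2,120,789 required, 2,120,874 in favor — approved.
C: 2/3 of 3001698 = 2001132; 2,001,132 required, 2,001,132 in favor — approved.
D: 2/3 of 4212267 = 2808178; 2,808,178 required, 2,807,070 in favor — not approved.

Not approved — the D shares did not give the required vote.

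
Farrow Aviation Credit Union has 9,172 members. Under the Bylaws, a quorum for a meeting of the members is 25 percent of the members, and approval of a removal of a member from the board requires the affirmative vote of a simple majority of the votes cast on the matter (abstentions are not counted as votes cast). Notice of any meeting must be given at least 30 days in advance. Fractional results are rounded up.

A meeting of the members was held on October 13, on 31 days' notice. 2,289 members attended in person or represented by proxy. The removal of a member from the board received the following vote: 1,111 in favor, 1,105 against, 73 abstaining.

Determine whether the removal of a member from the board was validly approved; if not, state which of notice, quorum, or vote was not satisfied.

Invalid — quorum requirement not satisfied.

Notice: 31 days given; 30 required. Satisfied.
Quorum: 25% of 9,172 = 2,293; 2,289 present. Not satisfied.
Vote: requires a majority of the votes cast (2,289 − 73 abstaining = 2,216); a majority of 2216 is 1109, so 1,109 needed; 1,111 in favor. Satisfied.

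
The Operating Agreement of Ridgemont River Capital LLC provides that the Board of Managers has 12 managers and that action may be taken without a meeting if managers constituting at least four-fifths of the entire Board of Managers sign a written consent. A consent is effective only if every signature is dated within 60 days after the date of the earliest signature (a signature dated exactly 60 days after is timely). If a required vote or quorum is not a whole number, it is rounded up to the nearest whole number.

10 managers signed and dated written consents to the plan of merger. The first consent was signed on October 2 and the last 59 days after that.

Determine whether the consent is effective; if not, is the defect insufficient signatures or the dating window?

Effective — both the signature and dating-window requirements are satisfied.

Signatures required: at least four-fifths of 12 — 4/5 of 12 = 9.60, rounded up to 10, so 10 needed; 10 signed. Sufficient.
Dating window: the latest signature is 59 days after the earliest; the limit is 60 days. Within the window.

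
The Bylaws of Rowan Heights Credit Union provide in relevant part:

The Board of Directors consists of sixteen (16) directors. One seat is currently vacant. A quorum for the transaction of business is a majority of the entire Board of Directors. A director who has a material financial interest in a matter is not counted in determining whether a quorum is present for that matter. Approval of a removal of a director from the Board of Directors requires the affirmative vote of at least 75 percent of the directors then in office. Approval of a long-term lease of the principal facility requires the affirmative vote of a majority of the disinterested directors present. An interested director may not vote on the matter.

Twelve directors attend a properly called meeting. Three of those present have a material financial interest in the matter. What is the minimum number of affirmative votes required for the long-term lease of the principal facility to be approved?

The long-term lease of the principal facility requires a majority of the disinterested directors present (12 − 3 = 9).
A majority of 9 is 5.

5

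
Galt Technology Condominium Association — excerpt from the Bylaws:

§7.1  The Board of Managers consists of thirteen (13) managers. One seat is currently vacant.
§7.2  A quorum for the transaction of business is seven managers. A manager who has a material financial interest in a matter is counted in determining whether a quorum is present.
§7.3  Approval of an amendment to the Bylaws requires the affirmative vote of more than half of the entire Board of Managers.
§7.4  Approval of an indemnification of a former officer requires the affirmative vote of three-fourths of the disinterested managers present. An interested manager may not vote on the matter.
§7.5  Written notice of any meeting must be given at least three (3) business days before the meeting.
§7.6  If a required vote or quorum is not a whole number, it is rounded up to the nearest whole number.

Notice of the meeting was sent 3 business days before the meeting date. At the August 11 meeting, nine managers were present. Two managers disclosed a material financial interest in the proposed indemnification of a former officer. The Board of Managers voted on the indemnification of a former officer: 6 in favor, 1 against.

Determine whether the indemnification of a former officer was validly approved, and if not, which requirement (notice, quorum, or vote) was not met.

Notice: 3 business days given; 3 required (3 ≥ 3). Satisfied.
Quorum: 9 present (interested managers count toward quorum); quorum is 7. Satisfied.
Vote: the indemnification of a former officer requires three-fourths of the disinterested managers present (9 − 2 = 7). 3/4 of 7 = 5.25, rounded up to 6, so 6 affirmative votes are needed; 6 voted in favor. Satisfied.

Valid — all requirements satisfied.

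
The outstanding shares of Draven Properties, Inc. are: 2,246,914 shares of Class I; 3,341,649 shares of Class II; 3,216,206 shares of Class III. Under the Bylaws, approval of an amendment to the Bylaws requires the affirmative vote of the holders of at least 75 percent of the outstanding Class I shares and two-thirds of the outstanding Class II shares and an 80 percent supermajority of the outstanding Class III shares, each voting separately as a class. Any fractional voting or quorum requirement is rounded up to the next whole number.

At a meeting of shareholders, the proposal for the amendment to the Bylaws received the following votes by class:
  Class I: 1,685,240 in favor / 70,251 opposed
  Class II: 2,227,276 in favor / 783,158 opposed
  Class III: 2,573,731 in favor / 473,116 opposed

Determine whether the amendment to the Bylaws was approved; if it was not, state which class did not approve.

Not approved — the Class II shares did not give the required vote.

Class I: 3/4 of 2246914 = 1685185.50, rounded up to 1685186; 1,685,186 required, 1,685,240 in favor — approved.
Class II: 2/3 of 3341649 = 2227766; 2,227,766 required, 2,227,276 in favor — not approved.
Class III: 4/5 of 3216206 = 2572964.80, rounded up to 2572965; 2,572,965 required, 2,573,731 in favor — approved.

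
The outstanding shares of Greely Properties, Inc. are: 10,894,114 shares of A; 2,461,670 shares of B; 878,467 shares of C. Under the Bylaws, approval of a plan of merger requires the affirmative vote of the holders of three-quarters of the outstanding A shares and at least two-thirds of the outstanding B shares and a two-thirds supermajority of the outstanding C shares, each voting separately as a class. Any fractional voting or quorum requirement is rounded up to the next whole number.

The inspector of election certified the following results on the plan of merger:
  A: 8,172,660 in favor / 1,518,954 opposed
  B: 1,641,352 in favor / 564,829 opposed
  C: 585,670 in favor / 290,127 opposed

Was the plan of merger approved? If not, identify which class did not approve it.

A: 3/4 of 10894114 = 8170585.50, rounded up to 8170586; 8,170,586 required, 8,172,660 in favor — approved.
B: 2/3 of 2461670 = 1641113.33, rounded up to 1641114; 1,641,114 required, 1,641,352 in favor — approved.
C: 2/3 of 878467 = 585644.67, rounded up to 585645; 585,645 required, 585,670 in favor — approved.

Approved — every class gave the required vote.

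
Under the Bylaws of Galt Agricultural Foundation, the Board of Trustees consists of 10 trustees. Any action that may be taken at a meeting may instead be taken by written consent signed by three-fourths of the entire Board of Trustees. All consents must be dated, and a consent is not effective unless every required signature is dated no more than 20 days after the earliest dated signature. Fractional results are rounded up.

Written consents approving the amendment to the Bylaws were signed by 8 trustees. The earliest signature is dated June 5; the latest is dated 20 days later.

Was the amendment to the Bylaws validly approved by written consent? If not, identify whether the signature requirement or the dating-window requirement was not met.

Effective — both the signature and dating-window requirements are satisfied.

Signatures required: three-fourths of 10 — 3/4 of 10 = 7.50, rounded up to 8, so 8 needed; 8 signed. Sufficient.
Dating window: the latest signature is 20 days after the earliest; the limit is 20 days. Within the window.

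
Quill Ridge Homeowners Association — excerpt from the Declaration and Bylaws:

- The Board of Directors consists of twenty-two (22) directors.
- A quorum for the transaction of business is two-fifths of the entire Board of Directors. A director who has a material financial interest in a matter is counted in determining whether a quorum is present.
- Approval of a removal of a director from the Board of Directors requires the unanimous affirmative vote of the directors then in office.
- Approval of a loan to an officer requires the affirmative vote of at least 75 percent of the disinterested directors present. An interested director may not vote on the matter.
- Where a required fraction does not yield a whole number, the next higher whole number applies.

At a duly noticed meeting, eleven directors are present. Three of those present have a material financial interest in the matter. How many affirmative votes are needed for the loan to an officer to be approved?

6

The loan to an officer requires three-fourths of the disinterested directors present (11 − 3 = 8).
3/4 of 8 = 6.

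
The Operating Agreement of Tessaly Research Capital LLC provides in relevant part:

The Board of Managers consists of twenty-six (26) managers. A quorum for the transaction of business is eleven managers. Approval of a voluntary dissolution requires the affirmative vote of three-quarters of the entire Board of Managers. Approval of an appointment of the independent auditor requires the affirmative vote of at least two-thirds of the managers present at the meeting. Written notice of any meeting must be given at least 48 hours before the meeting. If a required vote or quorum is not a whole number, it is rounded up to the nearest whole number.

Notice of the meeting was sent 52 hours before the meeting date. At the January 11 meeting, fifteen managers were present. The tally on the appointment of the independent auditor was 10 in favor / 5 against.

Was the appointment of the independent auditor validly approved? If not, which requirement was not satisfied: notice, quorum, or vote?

Valid — all requirements satisfied.

Notice: 52 hours given; 48 required (52 ≥ 48). Satisfied.
Quorum: 15 present; quorum is 11. Satisfied.
Vote: the appointment of the independent auditor requires two-thirds of the managers present (15). 2/3 of 15 = 10, so 10 affirmative votes are needed; 10 voted in favor. Satisfied.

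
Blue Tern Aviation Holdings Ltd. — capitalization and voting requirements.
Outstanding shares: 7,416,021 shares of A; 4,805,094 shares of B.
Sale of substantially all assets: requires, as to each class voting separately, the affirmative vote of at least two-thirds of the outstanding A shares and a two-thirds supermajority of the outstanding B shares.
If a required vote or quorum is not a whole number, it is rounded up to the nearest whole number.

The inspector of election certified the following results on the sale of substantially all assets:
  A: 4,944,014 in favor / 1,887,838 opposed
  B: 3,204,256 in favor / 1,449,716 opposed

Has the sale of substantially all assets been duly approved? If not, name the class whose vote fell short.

A: 2/3 of 7416021 = 4944014; 4,944,014 required, 4,944,014 in favor — approved.
B: 2/3 of 4805094 = 3203396; 3,203,396 required, 3,204,256 in favor — approved.

Approved — every class gave the required vote.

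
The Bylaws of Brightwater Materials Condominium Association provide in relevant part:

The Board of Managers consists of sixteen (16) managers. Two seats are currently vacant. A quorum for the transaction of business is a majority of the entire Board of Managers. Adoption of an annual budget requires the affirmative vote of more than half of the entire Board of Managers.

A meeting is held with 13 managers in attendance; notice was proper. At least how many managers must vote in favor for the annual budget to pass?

9

The annual budget requires a majority of the entire Board of Managers (16).
A majority of 16 is 9.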